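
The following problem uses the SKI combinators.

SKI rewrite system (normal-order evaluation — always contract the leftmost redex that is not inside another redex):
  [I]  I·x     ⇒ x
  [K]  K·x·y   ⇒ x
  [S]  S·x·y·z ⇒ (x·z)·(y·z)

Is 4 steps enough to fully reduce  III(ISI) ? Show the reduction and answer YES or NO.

  start: III(ISI)
  [1] II(ISI)
  [2] I(ISI)
  [3] ISI
  [4] SI

Answer: YES — reaches normal form SI in 4 ≤ 4 steps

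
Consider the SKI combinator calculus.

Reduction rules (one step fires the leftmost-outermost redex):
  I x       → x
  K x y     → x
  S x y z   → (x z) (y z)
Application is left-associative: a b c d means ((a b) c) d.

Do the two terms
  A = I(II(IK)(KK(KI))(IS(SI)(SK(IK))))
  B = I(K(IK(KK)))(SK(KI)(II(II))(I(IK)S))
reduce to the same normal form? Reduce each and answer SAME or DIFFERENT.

Term A:
  start: I(II(IK)(KK(KI))(IS(SI)(SK(IK))))
  step 1: II(IK)(KK(KI))(IS(SI)(SK(IK)))
  step 2: I(IK)(KK(KI))(IS(SI)(SK(IK)))
  step 3: IK(KK(KI))(IS(SI)(SK(IK)))
  step 4: K(KK(KI))(IS(SI)(SK(IK)))
  step 5: KK(KI)
  step 6: K

Term B:
  start: I(K(IK(KK)))(SK(KI)(II(II))(I(IK)S))
  step 1: K(IK(KK))(SK(KI)(II(II))(I(IK)S))
  step 2: IK(KK)
  step 3: K(KK)

Answer: DIFFERENT — A ⇓ K, B ⇓ K(KK)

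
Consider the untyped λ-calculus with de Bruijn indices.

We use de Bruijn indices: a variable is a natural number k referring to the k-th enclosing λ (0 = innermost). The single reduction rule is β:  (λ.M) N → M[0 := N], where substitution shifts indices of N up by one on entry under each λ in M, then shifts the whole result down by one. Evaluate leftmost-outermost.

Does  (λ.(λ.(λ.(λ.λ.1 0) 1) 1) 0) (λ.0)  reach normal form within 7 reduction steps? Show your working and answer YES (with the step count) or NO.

Answer: YES — reaches normal form λ.0 in 5 ≤ 7 steps

Working:
  start: (λ.(λ.(λ.(λ.λ.1 0) 1) 1) 0) (λ.0)
  step 1: (λ.(λ.(λ.λ.1 0) 1) (λ.0)) (λ.0)
  step 2: (λ.(λ.λ.1 0) (λ.0)) (λ.0)
  step 3: (λ.λ.1 0) (λ.0)
  step 4: λ.(λ.0) 0
  step 5: λ.0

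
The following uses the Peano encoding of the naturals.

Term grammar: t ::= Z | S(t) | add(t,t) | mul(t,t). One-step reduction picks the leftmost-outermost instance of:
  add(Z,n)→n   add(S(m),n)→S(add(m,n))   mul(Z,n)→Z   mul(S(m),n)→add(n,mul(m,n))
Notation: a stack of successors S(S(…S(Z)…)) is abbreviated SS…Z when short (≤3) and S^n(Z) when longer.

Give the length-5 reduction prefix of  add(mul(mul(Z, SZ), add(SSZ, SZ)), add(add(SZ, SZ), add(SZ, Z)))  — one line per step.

Answer: after 5 steps: S(add(add(Z, SZ), add(SZ, Z)))

Reduction:
  start: add(mul(mul(Z, SZ), add(SSZ, SZ)), add(add(SZ, SZ), add(SZ, Z)))
  →1  add(mul(Z, add(SSZ, SZ)), add(add(SZ, SZ), add(SZ, Z)))
  →2  add(Z, add(add(SZ, SZ), add(SZ, Z)))
  →3  add(add(SZ, SZ), add(SZ, Z))
  →4  add(S(add(Z, SZ)), add(SZ, Z))
  →5  S(add(add(Z, SZ), add(SZ, Z)))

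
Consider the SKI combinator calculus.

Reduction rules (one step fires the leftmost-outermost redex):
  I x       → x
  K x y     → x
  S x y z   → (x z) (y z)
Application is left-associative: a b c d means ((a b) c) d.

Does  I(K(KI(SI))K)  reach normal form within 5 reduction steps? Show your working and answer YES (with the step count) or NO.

  start: I(K(KI(SI))K)
  [1] K(KI(SI))K
  [2] KI(SI)
  [3] I

Answer: YES — reaches normal form I in 3 ≤ 5 steps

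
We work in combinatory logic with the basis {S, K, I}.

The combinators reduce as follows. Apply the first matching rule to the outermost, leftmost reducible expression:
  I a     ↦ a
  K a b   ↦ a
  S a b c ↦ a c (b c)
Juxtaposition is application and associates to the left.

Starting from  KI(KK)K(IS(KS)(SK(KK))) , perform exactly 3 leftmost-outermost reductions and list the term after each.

Answer: after 3 steps: K(S(KS)(SK(KK)))

Derivation:
  start: KI(KK)K(IS(KS)(SK(KK)))
  [1] IK(IS(KS)(SK(KK)))
  [2] K(IS(KS)(SK(KK)))
  [3] K(S(KS)(SK(KK)))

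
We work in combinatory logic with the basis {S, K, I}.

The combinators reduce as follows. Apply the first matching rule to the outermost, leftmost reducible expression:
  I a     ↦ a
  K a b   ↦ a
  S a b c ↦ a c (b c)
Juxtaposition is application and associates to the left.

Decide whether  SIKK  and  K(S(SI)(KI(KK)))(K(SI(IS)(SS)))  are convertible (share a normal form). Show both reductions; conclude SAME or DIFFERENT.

Term A:
  start: SIKK
  →1  IK(KK)
  →2  K(KK)

Term B:
  start: K(S(SI)(KI(KK)))(K(SI(IS)(SS)))
  →1  S(SI)(KI(KK))
  →2  S(SI)I

Answer: DIFFERENT — A ⇓ K(KK), B ⇓ S(SI)I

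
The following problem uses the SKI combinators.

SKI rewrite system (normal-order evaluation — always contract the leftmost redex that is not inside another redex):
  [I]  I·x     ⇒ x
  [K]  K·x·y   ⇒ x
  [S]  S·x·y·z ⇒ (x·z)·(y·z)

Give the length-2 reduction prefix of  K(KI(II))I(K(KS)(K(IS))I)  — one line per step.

Answer: after 2 steps: I(K(KS)(K(IS))I)

Reduction:
  start: K(KI(II))I(K(KS)(K(IS))I)
  →1  KI(II)(K(KS)(K(IS))I)
  →2  I(K(KS)(K(IS))I)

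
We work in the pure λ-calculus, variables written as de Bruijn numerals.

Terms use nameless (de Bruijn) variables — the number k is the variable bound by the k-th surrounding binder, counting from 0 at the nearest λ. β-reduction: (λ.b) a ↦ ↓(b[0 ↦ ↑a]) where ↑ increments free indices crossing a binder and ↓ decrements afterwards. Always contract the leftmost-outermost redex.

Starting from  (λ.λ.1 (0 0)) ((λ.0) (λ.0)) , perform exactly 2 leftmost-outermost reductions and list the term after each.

  start: (λ.λ.1 (0 0)) ((λ.0) (λ.0))
  step 1: λ.(λ.0) (λ.0) (0 0)
  step 2: λ.(λ.0) (0 0)

Answer: after 2 steps: λ.(λ.0) (0 0)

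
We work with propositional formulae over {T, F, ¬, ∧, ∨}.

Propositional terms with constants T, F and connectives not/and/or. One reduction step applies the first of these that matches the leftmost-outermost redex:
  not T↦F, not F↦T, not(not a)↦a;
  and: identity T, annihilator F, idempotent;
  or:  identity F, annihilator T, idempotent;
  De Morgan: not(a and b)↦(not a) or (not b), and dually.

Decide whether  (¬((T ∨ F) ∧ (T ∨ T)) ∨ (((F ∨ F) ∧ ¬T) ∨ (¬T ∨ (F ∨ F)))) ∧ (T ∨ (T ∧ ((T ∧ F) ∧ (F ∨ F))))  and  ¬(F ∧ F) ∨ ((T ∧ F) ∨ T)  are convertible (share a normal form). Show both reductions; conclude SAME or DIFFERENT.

Answer: DIFFERENT — A ⇓ F, B ⇓ T

Derivation:
Term A:
  start: (¬((T ∨ F) ∧ (T ∨ T)) ∨ (((F ∨ F) ∧ ¬T) ∨ (¬T ∨ (F ∨ F)))) ∧ (T ∨ (T ∧ ((T ∧ F) ∧ (F ∨ F))))
  [1] ((¬(T ∨ F) ∨ ¬(T ∨ T)) ∨ (((F ∨ F) ∧ ¬T) ∨ (¬T ∨ (F ∨ F)))) ∧ (T ∨ (T ∧ ((T ∧ F) ∧ (F ∨ F))))
  [2] (((¬T ∧ ¬F) ∨ ¬(T ∨ T)) ∨ (((F ∨ F) ∧ ¬T) ∨ (¬T ∨ (F ∨ F)))) ∧ (T ∨ (T ∧ ((T ∧ F) ∧ (F ∨ F))))
  [3] (((F ∧ ¬F) ∨ ¬(T ∨ T)) ∨ (((F ∨ F) ∧ ¬T) ∨ (¬T ∨ (F ∨ F)))) ∧ (T ∨ (T ∧ ((T ∧ F) ∧ (F ∨ F))))
  [4] ((F ∨ ¬(T ∨ T)) ∨ (((F ∨ F) ∧ ¬T) ∨ (¬T ∨ (F ∨ F)))) ∧ (T ∨ (T ∧ ((T ∧ F) ∧ (F ∨ F))))
  [5] (¬(T ∨ T) ∨ (((F ∨ F) ∧ ¬T) ∨ (¬T ∨ (F ∨ F)))) ∧ (T ∨ (T ∧ ((T ∧ F) ∧ (F ∨ F))))
  [6] ((¬T ∧ ¬T) ∨ (((F ∨ F) ∧ ¬T) ∨ (¬T ∨ (F ∨ F)))) ∧ (T ∨ (T ∧ ((T ∧ F) ∧ (F ∨ F))))
  [7] (¬T ∨ (((F ∨ F) ∧ ¬T) ∨ (¬T ∨ (F ∨ F)))) ∧ (T ∨ (T ∧ ((T ∧ F) ∧ (F ∨ F))))
  [8] (F ∨ (((F ∨ F) ∧ ¬T) ∨ (¬T ∨ (F ∨ F)))) ∧ (T ∨ (T ∧ ((T ∧ F) ∧ (F ∨ F))))
  [9] (((F ∨ F) ∧ ¬T) ∨ (¬T ∨ (F ∨ F))) ∧ (T ∨ (T ∧ ((T ∧ F) ∧ (F ∨ F))))
  [10] ((F ∧ ¬T) ∨ (¬T ∨ (F ∨ F))) ∧ (T ∨ (T ∧ ((T ∧ F) ∧ (F ∨ F))))
  [11] (F ∨ (¬T ∨ (F ∨ F))) ∧ (T ∨ (T ∧ ((T ∧ F) ∧ (F ∨ F))))
  [12] (¬T ∨ (F ∨ F)) ∧ (T ∨ (T ∧ ((T ∧ F) ∧ (F ∨ F))))
  [13] (F ∨ (F ∨ F)) ∧ (T ∨ (T ∧ ((T ∧ F) ∧ (F ∨ F))))
  [14] (F ∨ F) ∧ (T ∨ (T ∧ ((T ∧ F) ∧ (F ∨ F))))
  [15] F ∧ (T ∨ (T ∧ ((T ∧ F) ∧ (F ∨ F))))
  [16] F

Term B:
  start: ¬(F ∧ F) ∨ ((T ∧ F) ∨ T)
  [1] (¬F ∨ ¬F) ∨ ((T ∧ F) ∨ T)
  [2] ¬F ∨ ((T ∧ F) ∨ T)
  [3] T ∨ ((T ∧ F) ∨ T)
  [4] T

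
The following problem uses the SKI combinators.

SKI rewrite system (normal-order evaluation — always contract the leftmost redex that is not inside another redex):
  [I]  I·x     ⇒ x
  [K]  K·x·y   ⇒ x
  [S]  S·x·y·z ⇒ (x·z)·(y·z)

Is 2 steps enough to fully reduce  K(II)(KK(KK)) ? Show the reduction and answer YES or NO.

  start: K(II)(KK(KK))
  →1  II
  →2  I

Answer: YES — reaches normal form I in 2 ≤ 2 steps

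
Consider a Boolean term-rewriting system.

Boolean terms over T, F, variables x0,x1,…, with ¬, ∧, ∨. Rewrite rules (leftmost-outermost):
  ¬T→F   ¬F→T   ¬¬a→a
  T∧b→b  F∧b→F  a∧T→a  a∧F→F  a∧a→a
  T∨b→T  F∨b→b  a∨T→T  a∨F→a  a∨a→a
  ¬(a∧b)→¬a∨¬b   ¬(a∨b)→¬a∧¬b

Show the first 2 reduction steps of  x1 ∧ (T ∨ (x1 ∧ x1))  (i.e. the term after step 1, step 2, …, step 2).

Answer: after 2 steps: x1

Reduction:
  start: x1 ∧ (T ∨ (x1 ∧ x1))
  step 1: x1 ∧ T
  step 2: x1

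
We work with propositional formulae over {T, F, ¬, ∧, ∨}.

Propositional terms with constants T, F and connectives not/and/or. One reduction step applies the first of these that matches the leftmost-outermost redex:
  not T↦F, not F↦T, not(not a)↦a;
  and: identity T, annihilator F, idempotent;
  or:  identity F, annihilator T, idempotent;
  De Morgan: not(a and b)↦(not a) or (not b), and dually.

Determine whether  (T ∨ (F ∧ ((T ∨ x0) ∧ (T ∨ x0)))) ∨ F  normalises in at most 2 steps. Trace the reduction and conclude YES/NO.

Answer: YES — reaches normal form T in 2 ≤ 2 steps

Reduction:
  start: (T ∨ (F ∧ ((T ∨ x0) ∧ (T ∨ x0)))) ∨ F
  →1  T ∨ (F ∧ ((T ∨ x0) ∧ (T ∨ x0)))
  →2  T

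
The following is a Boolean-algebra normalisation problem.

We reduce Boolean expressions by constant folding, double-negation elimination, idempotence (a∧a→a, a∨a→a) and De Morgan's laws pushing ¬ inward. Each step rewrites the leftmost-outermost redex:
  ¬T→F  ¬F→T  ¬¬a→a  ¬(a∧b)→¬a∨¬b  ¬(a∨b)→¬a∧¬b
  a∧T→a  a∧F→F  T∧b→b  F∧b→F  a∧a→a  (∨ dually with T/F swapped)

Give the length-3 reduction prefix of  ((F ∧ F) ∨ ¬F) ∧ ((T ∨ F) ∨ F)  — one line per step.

  start: ((F ∧ F) ∨ ¬F) ∧ ((T ∨ F) ∨ F)
  step 1: (F ∨ ¬F) ∧ ((T ∨ F) ∨ F)
  step 2: ¬F ∧ ((T ∨ F) ∨ F)
  step 3: T ∧ ((T ∨ F) ∨ F)

Answer: after 3 steps: T ∧ ((T ∨ F) ∨ F)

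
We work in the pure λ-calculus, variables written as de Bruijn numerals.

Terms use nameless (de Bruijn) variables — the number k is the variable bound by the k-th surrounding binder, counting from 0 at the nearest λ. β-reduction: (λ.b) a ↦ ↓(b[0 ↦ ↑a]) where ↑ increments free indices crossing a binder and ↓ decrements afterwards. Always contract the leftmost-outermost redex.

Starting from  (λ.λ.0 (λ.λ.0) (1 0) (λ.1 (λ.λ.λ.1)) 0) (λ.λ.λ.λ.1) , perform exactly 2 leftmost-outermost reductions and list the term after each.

  start: (λ.λ.0 (λ.λ.0) (1 0) (λ.1 (λ.λ.λ.1)) 0) (λ.λ.λ.λ.1)
  →1  λ.0 (λ.λ.0) ((λ.λ.λ.λ.1) 0) (λ.1 (λ.λ.λ.1)) 0
  →2  λ.0 (λ.λ.0) (λ.λ.λ.1) (λ.1 (λ.λ.λ.1)) 0

Answer: after 2 steps: λ.0 (λ.λ.0) (λ.λ.λ.1) (λ.1 (λ.λ.λ.1)) 0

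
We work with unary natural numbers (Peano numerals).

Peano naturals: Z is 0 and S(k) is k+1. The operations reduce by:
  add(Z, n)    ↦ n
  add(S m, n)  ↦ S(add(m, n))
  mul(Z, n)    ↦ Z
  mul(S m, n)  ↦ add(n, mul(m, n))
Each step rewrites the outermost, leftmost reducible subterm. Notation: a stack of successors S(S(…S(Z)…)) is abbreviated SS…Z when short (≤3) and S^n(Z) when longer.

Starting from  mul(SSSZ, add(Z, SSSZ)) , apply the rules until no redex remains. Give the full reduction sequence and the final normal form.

  start: mul(SSSZ, add(Z, SSSZ))
  [1] add(add(Z, SSSZ), mul(SSZ, add(Z, SSSZ)))
  [2] add(SSSZ, mul(SSZ, add(Z, SSSZ)))
  [3] S(add(SSZ, mul(SSZ, add(Z, SSSZ))))
  [4] S(S(add(SZ, mul(SSZ, add(Z, SSSZ)))))
  [5] S(S(S(add(Z, mul(SSZ, add(Z, SSSZ))))))
  [6] S(S(S(mul(SSZ, add(Z, SSSZ)))))
  [7] S(S(S(add(add(Z, SSSZ), mul(SZ, add(Z, SSSZ))))))
  [8] S(S(S(add(SSSZ, mul(SZ, add(Z, SSSZ))))))
  [9] S(S(S(S(add(SSZ, mul(SZ, add(Z, SSSZ)))))))
  [10] S(S(S(S(S(add(SZ, mul(SZ, add(Z, SSSZ))))))))
  [11] S(S(S(S(S(S(add(Z, mul(SZ, add(Z, SSSZ)))))))))
  [12] S(S(S(S(S(S(mul(SZ, add(Z, SSSZ))))))))
  [13] S(S(S(S(S(S(add(add(Z, SSSZ), mul(Z, add(Z, SSSZ)))))))))
  [14] S(S(S(S(S(S(add(SSSZ, mul(Z, add(Z, SSSZ)))))))))
  [15] S(S(S(S(S(S(S(add(SSZ, mul(Z, add(Z, SSSZ))))))))))
  [16] S(S(S(S(S(S(S(S(add(SZ, mul(Z, add(Z, SSSZ)))))))))))
  [17] S(S(S(S(S(S(S(S(S(add(Z, mul(Z, add(Z, SSSZ))))))))))))
  [18] S(S(S(S(S(S(S(S(S(mul(Z, add(Z, SSSZ)))))))))))
  [19] S^9(Z)

Answer: normal form = S^9(Z)  (in 19 steps)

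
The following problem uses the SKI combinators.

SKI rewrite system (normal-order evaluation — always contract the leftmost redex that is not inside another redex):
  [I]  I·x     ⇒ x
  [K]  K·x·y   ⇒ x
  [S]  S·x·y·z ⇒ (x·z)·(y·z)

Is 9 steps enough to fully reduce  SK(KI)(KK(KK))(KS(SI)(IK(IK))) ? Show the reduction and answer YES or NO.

  start: SK(KI)(KK(KK))(KS(SI)(IK(IK)))
  step 1: K(KK(KK))(KI(KK(KK)))(KS(SI)(IK(IK)))
  step 2: KK(KK)(KS(SI)(IK(IK)))
  step 3: K(KS(SI)(IK(IK)))
  step 4: K(S(IK(IK)))
  step 5: K(S(K(IK)))
  step 6: K(S(KK))

Answer: YES — reaches normal form K(S(KK)) in 6 ≤ 9 steps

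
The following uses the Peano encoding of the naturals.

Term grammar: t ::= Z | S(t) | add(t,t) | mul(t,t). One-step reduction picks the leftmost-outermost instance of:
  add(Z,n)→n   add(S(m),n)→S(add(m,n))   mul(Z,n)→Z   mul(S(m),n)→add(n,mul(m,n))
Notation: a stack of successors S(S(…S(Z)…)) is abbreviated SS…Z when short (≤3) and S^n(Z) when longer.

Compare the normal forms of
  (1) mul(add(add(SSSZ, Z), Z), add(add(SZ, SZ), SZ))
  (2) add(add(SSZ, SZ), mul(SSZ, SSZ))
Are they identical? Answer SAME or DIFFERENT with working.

Answer: DIFFERENT — A ⇓ S^9(Z), B ⇓ S^7(Z)

Working:
Term A:
  start: mul(add(add(SSSZ, Z), Z), add(add(SZ, SZ), SZ))
  step 1: mul(add(S(add(SSZ, Z)), Z), add(add(SZ, SZ), SZ))
  step 2: mul(S(add(add(SSZ, Z), Z)), add(add(SZ, SZ), SZ))
  step 3: add(add(add(SZ, SZ), SZ), mul(add(add(SSZ, Z), Z), add(add(SZ, SZ), SZ)))
  step 4: add(add(S(add(Z, SZ)), SZ), mul(add(add(SSZ, Z), Z), add(add(SZ, SZ), SZ)))
  step 5: add(S(add(add(Z, SZ), SZ)), mul(add(add(SSZ, Z), Z), add(add(SZ, SZ), SZ)))
  step 6: S(add(add(add(Z, SZ), SZ), mul(add(add(SSZ, Z), Z), add(add(SZ, SZ), SZ))))
  step 7: S(add(add(SZ, SZ), mul(add(add(SSZ, Z), Z), add(add(SZ, SZ), SZ))))
  step 8: S(add(S(add(Z, SZ)), mul(add(add(SSZ, Z), Z), add(add(SZ, SZ), SZ))))
  step 9: S(S(add(add(Z, SZ), mul(add(add(SSZ, Z), Z), add(add(SZ, SZ), SZ)))))
  step 10: S(S(add(SZ, mul(add(add(SSZ, Z), Z), add(add(SZ, SZ), SZ)))))
  step 11: S(S(S(add(Z, mul(add(add(SSZ, Z), Z), add(add(SZ, SZ), SZ))))))
  step 12: S(S(S(mul(add(add(SSZ, Z), Z), add(add(SZ, SZ), SZ)))))
  step 13: S(S(S(mul(add(S(add(SZ, Z)), Z), add(add(SZ, SZ), SZ)))))
  step 14: S(S(S(mul(S(add(add(SZ, Z), Z)), add(add(SZ, SZ), SZ)))))
  step 15: S(S(S(add(add(add(SZ, SZ), SZ), mul(add(add(SZ, Z), Z), add(add(SZ, SZ), SZ))))))
  step 16: S(S(S(add(add(S(add(Z, SZ)), SZ), mul(add(add(SZ, Z), Z), add(add(SZ, SZ), SZ))))))
  step 17: S(S(S(add(S(add(add(Z, SZ), SZ)), mul(add(add(SZ, Z), Z), add(add(SZ, SZ), SZ))))))
  step 18: S(S(S(S(add(add(add(Z, SZ), SZ), mul(add(add(SZ, Z), Z), add(add(SZ, SZ), SZ)))))))
  step 19: S(S(S(S(add(add(SZ, SZ), mul(add(add(SZ, Z), Z), add(add(SZ, SZ), SZ)))))))
  step 20: S(S(S(S(add(S(add(Z, SZ)), mul(add(add(SZ, Z), Z), add(add(SZ, SZ), SZ)))))))
  step 21: S(S(S(S(S(add(add(Z, SZ), mul(add(add(SZ, Z), Z), add(add(SZ, SZ), SZ))))))))
  step 22: S(S(S(S(S(add(SZ, mul(add(add(SZ, Z), Z), add(add(SZ, SZ), SZ))))))))
  step 23: S(S(S(S(S(S(add(Z, mul(add(add(SZ, Z), Z), add(add(SZ, SZ), SZ)))))))))
  step 24: S(S(S(S(S(S(mul(add(add(SZ, Z), Z), add(add(SZ, SZ), SZ))))))))
  step 25: S(S(S(S(S(S(mul(add(S(add(Z, Z)), Z), add(add(SZ, SZ), SZ))))))))
  step 26: S(S(S(S(S(S(mul(S(add(add(Z, Z), Z)), add(add(SZ, SZ), SZ))))))))
  step 27: S(S(S(S(S(S(add(add(add(SZ, SZ), SZ), mul(add(add(Z, Z), Z), add(add(SZ, SZ), SZ)))))))))
  step 28: S(S(S(S(S(S(add(add(S(add(Z, SZ)), SZ), mul(add(add(Z, Z), Z), add(add(SZ, SZ), SZ)))))))))
  step 29: S(S(S(S(S(S(add(S(add(add(Z, SZ), SZ)), mul(add(add(Z, Z), Z), add(add(SZ, SZ), SZ)))))))))
  step 30: S(S(S(S(S(S(S(add(add(add(Z, SZ), SZ), mul(add(add(Z, Z), Z), add(add(SZ, SZ), SZ))))))))))
  step 31: S(S(S(S(S(S(S(add(add(SZ, SZ), mul(add(add(Z, Z), Z), add(add(SZ, SZ), SZ))))))))))
  step 32: S(S(S(S(S(S(S(add(S(add(Z, SZ)), mul(add(add(Z, Z), Z), add(add(SZ, SZ), SZ))))))))))
  step 33: S(S(S(S(S(S(S(S(add(add(Z, SZ), mul(add(add(Z, Z), Z), add(add(SZ, SZ), SZ)))))))))))
  step 34: S(S(S(S(S(S(S(S(add(SZ, mul(add(add(Z, Z), Z), add(add(SZ, SZ), SZ)))))))))))
  step 35: S(S(S(S(S(S(S(S(S(add(Z, mul(add(add(Z, Z), Z), add(add(SZ, SZ), SZ))))))))))))
  step 36: S(S(S(S(S(S(S(S(S(mul(add(add(Z, Z), Z), add(add(SZ, SZ), SZ)))))))))))
  step 37: S(S(S(S(S(S(S(S(S(mul(add(Z, Z), add(add(SZ, SZ), SZ)))))))))))
  step 38: S(S(S(S(S(S(S(S(S(mul(Z, add(add(SZ, SZ), SZ)))))))))))
  step 39: S^9(Z)

Term B:
  start: add(add(SSZ, SZ), mul(SSZ, SSZ))
  step 1: add(S(add(SZ, SZ)), mul(SSZ, SSZ))
  step 2: S(add(add(SZ, SZ), mul(SSZ, SSZ)))
  step 3: S(add(S(add(Z, SZ)), mul(SSZ, SSZ)))
  step 4: S(S(add(add(Z, SZ), mul(SSZ, SSZ))))
  step 5: S(S(add(SZ, mul(SSZ, SSZ))))
  step 6: S(S(S(add(Z, mul(SSZ, SSZ)))))
  step 7: S(S(S(mul(SSZ, SSZ))))
  step 8: S(S(S(add(SSZ, mul(SZ, SSZ)))))
  step 9: S(S(S(S(add(SZ, mul(SZ, SSZ))))))
  step 10: S(S(S(S(S(add(Z, mul(SZ, SSZ)))))))
  step 11: S(S(S(S(S(mul(SZ, SSZ))))))
  step 12: S(S(S(S(S(add(SSZ, mul(Z, SSZ)))))))
  step 13: S(S(S(S(S(S(add(SZ, mul(Z, SSZ))))))))
  step 14: S(S(S(S(S(S(S(add(Z, mul(Z, SSZ)))))))))
  step 15: S(S(S(S(S(S(S(mul(Z, SSZ))))))))
  step 16: S^7(Z)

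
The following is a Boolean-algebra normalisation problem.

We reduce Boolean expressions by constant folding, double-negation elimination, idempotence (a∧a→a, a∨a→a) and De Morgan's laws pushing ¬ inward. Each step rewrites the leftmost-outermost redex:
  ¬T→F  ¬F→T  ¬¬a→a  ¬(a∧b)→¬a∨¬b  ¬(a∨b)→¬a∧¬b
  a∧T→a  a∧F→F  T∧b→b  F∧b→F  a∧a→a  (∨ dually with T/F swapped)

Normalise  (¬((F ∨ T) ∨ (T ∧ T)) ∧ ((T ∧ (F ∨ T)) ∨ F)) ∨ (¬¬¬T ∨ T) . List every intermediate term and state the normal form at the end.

  start: (¬((F ∨ T) ∨ (T ∧ T)) ∧ ((T ∧ (F ∨ T)) ∨ F)) ∨ (¬¬¬T ∨ T)
  →1  ((¬(F ∨ T) ∧ ¬(T ∧ T)) ∧ ((T ∧ (F ∨ T)) ∨ F)) ∨ (¬¬¬T ∨ T)
  →2  (((¬F ∧ ¬T) ∧ ¬(T ∧ T)) ∧ ((T ∧ (F ∨ T)) ∨ F)) ∨ (¬¬¬T ∨ T)
  →3  (((T ∧ ¬T) ∧ ¬(T ∧ T)) ∧ ((T ∧ (F ∨ T)) ∨ F)) ∨ (¬¬¬T ∨ T)
  →4  ((¬T ∧ ¬(T ∧ T)) ∧ ((T ∧ (F ∨ T)) ∨ F)) ∨ (¬¬¬T ∨ T)
  →5  ((F ∧ ¬(T ∧ T)) ∧ ((T ∧ (F ∨ T)) ∨ F)) ∨ (¬¬¬T ∨ T)
  →6  (F ∧ ((T ∧ (F ∨ T)) ∨ F)) ∨ (¬¬¬T ∨ T)
  →7  F ∨ (¬¬¬T ∨ T)
  →8  ¬¬¬T ∨ T
  →9  T

Answer: normal form = T  (in 9 steps)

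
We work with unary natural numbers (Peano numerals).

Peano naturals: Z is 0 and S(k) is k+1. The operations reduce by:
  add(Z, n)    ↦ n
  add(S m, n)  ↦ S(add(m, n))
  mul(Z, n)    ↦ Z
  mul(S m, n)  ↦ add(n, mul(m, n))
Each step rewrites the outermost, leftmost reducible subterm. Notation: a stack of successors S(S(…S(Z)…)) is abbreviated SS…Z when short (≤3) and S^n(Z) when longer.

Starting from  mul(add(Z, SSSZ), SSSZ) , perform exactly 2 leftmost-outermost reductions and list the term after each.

  start: mul(add(Z, SSSZ), SSSZ)
  step 1: mul(SSSZ, SSSZ)
  step 2: add(SSSZ, mul(SSZ, SSSZ))

Answer: after 2 steps: add(SSSZ, mul(SSZ, SSSZ))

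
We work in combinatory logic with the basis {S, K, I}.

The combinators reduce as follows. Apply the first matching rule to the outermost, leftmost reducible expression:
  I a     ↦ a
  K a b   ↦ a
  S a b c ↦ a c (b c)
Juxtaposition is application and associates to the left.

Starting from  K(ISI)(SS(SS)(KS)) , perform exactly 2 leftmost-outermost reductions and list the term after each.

  start: K(ISI)(SS(SS)(KS))
  [1] ISI
  [2] SI

Answer: after 2 steps: SI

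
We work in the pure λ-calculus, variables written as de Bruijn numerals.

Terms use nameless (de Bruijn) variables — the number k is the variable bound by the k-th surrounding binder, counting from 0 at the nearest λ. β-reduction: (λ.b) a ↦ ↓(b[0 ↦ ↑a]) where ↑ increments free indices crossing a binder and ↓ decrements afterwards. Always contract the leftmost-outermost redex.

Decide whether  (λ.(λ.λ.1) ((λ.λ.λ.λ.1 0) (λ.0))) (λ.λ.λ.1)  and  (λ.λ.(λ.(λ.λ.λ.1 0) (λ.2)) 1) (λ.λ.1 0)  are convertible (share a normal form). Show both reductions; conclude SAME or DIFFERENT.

Term A:
  start: (λ.(λ.λ.1) ((λ.λ.λ.λ.1 0) (λ.0))) (λ.λ.λ.1)
  →1  (λ.λ.1) ((λ.λ.λ.λ.1 0) (λ.0))
  →2  λ.(λ.λ.λ.λ.1 0) (λ.0)
  →3  λ.λ.λ.λ.1 0

Term B:
  start: (λ.λ.(λ.(λ.λ.λ.1 0) (λ.2)) 1) (λ.λ.1 0)
  →1  λ.(λ.(λ.λ.λ.1 0) (λ.2)) (λ.λ.1 0)
  →2  λ.(λ.λ.λ.1 0) (λ.1)
  →3  λ.λ.λ.1 0

Answer: DIFFERENT — A ⇓ λ.λ.λ.λ.1 0, B ⇓ λ.λ.λ.1 0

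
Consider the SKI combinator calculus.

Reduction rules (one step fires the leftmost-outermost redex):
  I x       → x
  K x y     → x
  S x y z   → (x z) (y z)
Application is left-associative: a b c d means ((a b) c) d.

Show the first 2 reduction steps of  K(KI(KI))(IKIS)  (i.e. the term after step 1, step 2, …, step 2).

  start: K(KI(KI))(IKIS)
  step 1: KI(KI)
  step 2: I

Answer: after 2 steps: I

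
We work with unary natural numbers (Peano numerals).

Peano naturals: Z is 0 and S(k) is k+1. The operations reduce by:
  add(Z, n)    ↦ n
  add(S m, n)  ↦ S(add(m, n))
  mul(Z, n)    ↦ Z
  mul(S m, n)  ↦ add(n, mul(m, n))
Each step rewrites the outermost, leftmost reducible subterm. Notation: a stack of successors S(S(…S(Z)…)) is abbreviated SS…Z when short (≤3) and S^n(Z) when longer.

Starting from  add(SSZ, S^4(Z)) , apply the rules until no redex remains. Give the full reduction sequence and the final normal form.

  start: add(SSZ, S^4(Z))
  →1  S(add(SZ, S^4(Z)))
  →2  S(S(add(Z, S^4(Z))))
  →3  S^6(Z)

Answer: normal form = S^6(Z)  (in 3 steps)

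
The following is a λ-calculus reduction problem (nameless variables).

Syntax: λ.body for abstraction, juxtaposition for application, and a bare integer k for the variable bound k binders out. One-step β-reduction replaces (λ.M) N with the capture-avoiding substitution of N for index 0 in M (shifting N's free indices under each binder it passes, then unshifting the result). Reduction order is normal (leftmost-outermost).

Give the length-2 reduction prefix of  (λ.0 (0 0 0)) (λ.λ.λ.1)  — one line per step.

  start: (λ.0 (0 0 0)) (λ.λ.λ.1)
  step 1: (λ.λ.λ.1) ((λ.λ.λ.1) (λ.λ.λ.1) (λ.λ.λ.1))
  step 2: λ.λ.1

Answer: after 2 steps: λ.λ.1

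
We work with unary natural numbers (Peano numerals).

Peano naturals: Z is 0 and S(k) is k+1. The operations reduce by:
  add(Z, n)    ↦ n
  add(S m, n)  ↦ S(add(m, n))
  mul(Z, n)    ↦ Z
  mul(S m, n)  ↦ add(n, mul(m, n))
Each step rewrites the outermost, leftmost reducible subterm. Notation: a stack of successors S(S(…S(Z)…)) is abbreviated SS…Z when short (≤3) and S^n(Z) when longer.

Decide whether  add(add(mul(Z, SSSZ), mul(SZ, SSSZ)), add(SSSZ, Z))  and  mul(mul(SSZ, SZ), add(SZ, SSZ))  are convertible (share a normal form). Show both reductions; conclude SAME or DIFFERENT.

Term A:
  start: add(add(mul(Z, SSSZ), mul(SZ, SSSZ)), add(SSSZ, Z))
  [1] add(add(Z, mul(SZ, SSSZ)), add(SSSZ, Z))
  [2] add(mul(SZ, SSSZ), add(SSSZ, Z))
  [3] add(add(SSSZ, mul(Z, SSSZ)), add(SSSZ, Z))
  [4] add(S(add(SSZ, mul(Z, SSSZ))), add(SSSZ, Z))
  [5] S(add(add(SSZ, mul(Z, SSSZ)), add(SSSZ, Z)))
  [6] S(add(S(add(SZ, mul(Z, SSSZ))), add(SSSZ, Z)))
  [7] S(S(add(add(SZ, mul(Z, SSSZ)), add(SSSZ, Z))))
  [8] S(S(add(S(add(Z, mul(Z, SSSZ))), add(SSSZ, Z))))
  [9] S(S(S(add(add(Z, mul(Z, SSSZ)), add(SSSZ, Z)))))
  [10] S(S(S(add(mul(Z, SSSZ), add(SSSZ, Z)))))
  [11] S(S(S(add(Z, add(SSSZ, Z)))))
  [12] S(S(S(add(SSSZ, Z))))
  [13] S(S(S(S(add(SSZ, Z)))))
  [14] S(S(S(S(S(add(SZ, Z))))))
  [15] S(S(S(S(S(S(add(Z, Z)))))))
  [16] S^6(Z)

Term B:
  start: mul(mul(SSZ, SZ), add(SZ, SSZ))
  [1] mul(add(SZ, mul(SZ, SZ)), add(SZ, SSZ))
  [2] mul(S(add(Z, mul(SZ, SZ))), add(SZ, SSZ))
  [3] add(add(SZ, SSZ), mul(add(Z, mul(SZ, SZ)), add(SZ, SSZ)))
  [4] add(S(add(Z, SSZ)), mul(add(Z, mul(SZ, SZ)), add(SZ, SSZ)))
  [5] S(add(add(Z, SSZ), mul(add(Z, mul(SZ, SZ)), add(SZ, SSZ))))
  [6] S(add(SSZ, mul(add(Z, mul(SZ, SZ)), add(SZ, SSZ))))
  [7] S(S(add(SZ, mul(add(Z, mul(SZ, SZ)), add(SZ, SSZ)))))
  [8] S(S(S(add(Z, mul(add(Z, mul(SZ, SZ)), add(SZ, SSZ))))))
  [9] S(S(S(mul(add(Z, mul(SZ, SZ)), add(SZ, SSZ)))))
  [10] S(S(S(mul(mul(SZ, SZ), add(SZ, SSZ)))))
  [11] S(S(S(mul(add(SZ, mul(Z, SZ)), add(SZ, SSZ)))))
  [12] S(S(S(mul(S(add(Z, mul(Z, SZ))), add(SZ, SSZ)))))
  [13] S(S(S(add(add(SZ, SSZ), mul(add(Z, mul(Z, SZ)), add(SZ, SSZ))))))
  [14] S(S(S(add(S(add(Z, SSZ)), mul(add(Z, mul(Z, SZ)), add(SZ, SSZ))))))
  [15] S(S(S(S(add(add(Z, SSZ), mul(add(Z, mul(Z, SZ)), add(SZ, SSZ)))))))
  [16] S(S(S(S(add(SSZ, mul(add(Z, mul(Z, SZ)), add(SZ, SSZ)))))))
  [17] S(S(S(S(S(add(SZ, mul(add(Z, mul(Z, SZ)), add(SZ, SSZ))))))))
  [18] S(S(S(S(S(S(add(Z, mul(add(Z, mul(Z, SZ)), add(SZ, SSZ)))))))))
  [19] S(S(S(S(S(S(mul(add(Z, mul(Z, SZ)), add(SZ, SSZ))))))))
  [20] S(S(S(S(S(S(mul(mul(Z, SZ), add(SZ, SSZ))))))))
  [21] S(S(S(S(S(S(mul(Z, add(SZ, SSZ))))))))
  [22] S^6(Z)

Answer: SAME — A ⇓ S^6(Z), B ⇓ S^6(Z)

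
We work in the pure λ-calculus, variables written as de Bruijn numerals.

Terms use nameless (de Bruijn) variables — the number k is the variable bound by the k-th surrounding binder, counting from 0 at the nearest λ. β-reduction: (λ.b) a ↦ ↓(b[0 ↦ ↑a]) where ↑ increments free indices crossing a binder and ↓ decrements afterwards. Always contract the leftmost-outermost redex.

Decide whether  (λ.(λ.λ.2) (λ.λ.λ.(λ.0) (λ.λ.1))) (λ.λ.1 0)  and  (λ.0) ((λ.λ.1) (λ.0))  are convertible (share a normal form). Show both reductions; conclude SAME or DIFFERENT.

Answer: DIFFERENT — A ⇓ λ.λ.λ.1 0, B ⇓ λ.λ.0

Working:
Term A:
  start: (λ.(λ.λ.2) (λ.λ.λ.(λ.0) (λ.λ.1))) (λ.λ.1 0)
  →1  (λ.λ.λ.λ.1 0) (λ.λ.λ.(λ.0) (λ.λ.1))
  →2  λ.λ.λ.1 0

Term B:
  start: (λ.0) ((λ.λ.1) (λ.0))
  →1  (λ.λ.1) (λ.0)
  →2  λ.λ.0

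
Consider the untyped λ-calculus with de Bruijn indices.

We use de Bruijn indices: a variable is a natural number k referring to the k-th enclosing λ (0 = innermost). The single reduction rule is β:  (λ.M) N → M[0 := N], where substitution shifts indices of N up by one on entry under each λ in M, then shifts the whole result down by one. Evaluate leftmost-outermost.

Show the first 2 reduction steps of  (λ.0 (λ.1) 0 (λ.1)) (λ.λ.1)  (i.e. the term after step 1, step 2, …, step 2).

  start: (λ.0 (λ.1) 0 (λ.1)) (λ.λ.1)
  [1] (λ.λ.1) (λ.λ.λ.1) (λ.λ.1) (λ.λ.λ.1)
  [2] (λ.λ.λ.λ.1) (λ.λ.1) (λ.λ.λ.1)

Answer: after 2 steps: (λ.λ.λ.λ.1) (λ.λ.1) (λ.λ.λ.1)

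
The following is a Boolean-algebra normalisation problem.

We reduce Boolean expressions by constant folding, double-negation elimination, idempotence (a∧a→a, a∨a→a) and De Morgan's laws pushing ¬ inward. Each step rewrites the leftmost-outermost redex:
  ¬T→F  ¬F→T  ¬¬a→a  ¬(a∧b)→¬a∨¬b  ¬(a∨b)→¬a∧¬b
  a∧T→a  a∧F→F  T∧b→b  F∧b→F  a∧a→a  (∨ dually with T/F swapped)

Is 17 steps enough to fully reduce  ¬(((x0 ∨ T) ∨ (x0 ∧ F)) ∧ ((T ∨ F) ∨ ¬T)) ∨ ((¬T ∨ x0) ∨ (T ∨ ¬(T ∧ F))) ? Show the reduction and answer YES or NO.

  start: ¬(((x0 ∨ T) ∨ (x0 ∧ F)) ∧ ((T ∨ F) ∨ ¬T)) ∨ ((¬T ∨ x0) ∨ (T ∨ ¬(T ∧ F)))
  →1  (¬((x0 ∨ T) ∨ (x0 ∧ F)) ∨ ¬((T ∨ F) ∨ ¬T)) ∨ ((¬T ∨ x0) ∨ (T ∨ ¬(T ∧ F)))
  →2  ((¬(x0 ∨ T) ∧ ¬(x0 ∧ F)) ∨ ¬((T ∨ F) ∨ ¬T)) ∨ ((¬T ∨ x0) ∨ (T ∨ ¬(T ∧ F)))
  →3  (((¬x0 ∧ ¬T) ∧ ¬(x0 ∧ F)) ∨ ¬((T ∨ F) ∨ ¬T)) ∨ ((¬T ∨ x0) ∨ (T ∨ ¬(T ∧ F)))
  →4  (((¬x0 ∧ F) ∧ ¬(x0 ∧ F)) ∨ ¬((T ∨ F) ∨ ¬T)) ∨ ((¬T ∨ x0) ∨ (T ∨ ¬(T ∧ F)))
  →5  ((F ∧ ¬(x0 ∧ F)) ∨ ¬((T ∨ F) ∨ ¬T)) ∨ ((¬T ∨ x0) ∨ (T ∨ ¬(T ∧ F)))
  →6  (F ∨ ¬((T ∨ F) ∨ ¬T)) ∨ ((¬T ∨ x0) ∨ (T ∨ ¬(T ∧ F)))
  →7  ¬((T ∨ F) ∨ ¬T) ∨ ((¬T ∨ x0) ∨ (T ∨ ¬(T ∧ F)))
  →8  (¬(T ∨ F) ∧ ¬¬T) ∨ ((¬T ∨ x0) ∨ (T ∨ ¬(T ∧ F)))
  →9  ((¬T ∧ ¬F) ∧ ¬¬T) ∨ ((¬T ∨ x0) ∨ (T ∨ ¬(T ∧ F)))
  →10  ((F ∧ ¬F) ∧ ¬¬T) ∨ ((¬T ∨ x0) ∨ (T ∨ ¬(T ∧ F)))
  →11  (F ∧ ¬¬T) ∨ ((¬T ∨ x0) ∨ (T ∨ ¬(T ∧ F)))
  →12  F ∨ ((¬T ∨ x0) ∨ (T ∨ ¬(T ∧ F)))
  →13  (¬T ∨ x0) ∨ (T ∨ ¬(T ∧ F))
  →14  (F ∨ x0) ∨ (T ∨ ¬(T ∧ F))
  →15  x0 ∨ (T ∨ ¬(T ∧ F))
  →16  x0 ∨ T
  →17  T

Answer: YES — reaches normal form T in 17 ≤ 17 steps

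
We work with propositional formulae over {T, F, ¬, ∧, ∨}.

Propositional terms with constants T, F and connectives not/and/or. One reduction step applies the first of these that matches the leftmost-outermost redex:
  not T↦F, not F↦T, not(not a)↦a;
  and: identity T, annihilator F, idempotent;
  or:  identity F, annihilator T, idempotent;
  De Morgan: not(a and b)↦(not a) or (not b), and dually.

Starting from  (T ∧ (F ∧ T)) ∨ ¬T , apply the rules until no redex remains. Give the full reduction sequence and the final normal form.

  start: (T ∧ (F ∧ T)) ∨ ¬T
  [1] (F ∧ T) ∨ ¬T
  [2] F ∨ ¬T
  [3] ¬T
  [4] F

Answer: normal form = F  (in 4 steps)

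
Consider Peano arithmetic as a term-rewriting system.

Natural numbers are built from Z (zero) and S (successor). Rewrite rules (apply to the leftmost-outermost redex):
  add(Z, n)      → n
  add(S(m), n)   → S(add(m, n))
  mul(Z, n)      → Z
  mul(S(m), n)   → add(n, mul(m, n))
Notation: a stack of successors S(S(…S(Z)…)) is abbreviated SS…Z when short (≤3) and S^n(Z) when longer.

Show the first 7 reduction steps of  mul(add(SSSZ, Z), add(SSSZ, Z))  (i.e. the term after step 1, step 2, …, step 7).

  start: mul(add(SSSZ, Z), add(SSSZ, Z))
  →1  mul(S(add(SSZ, Z)), add(SSSZ, Z))
  →2  add(add(SSSZ, Z), mul(add(SSZ, Z), add(SSSZ, Z)))
  →3  add(S(add(SSZ, Z)), mul(add(SSZ, Z), add(SSSZ, Z)))
  →4  S(add(add(SSZ, Z), mul(add(SSZ, Z), add(SSSZ, Z))))
  →5  S(add(S(add(SZ, Z)), mul(add(SSZ, Z), add(SSSZ, Z))))
  →6  S(S(add(add(SZ, Z), mul(add(SSZ, Z), add(SSSZ, Z)))))
  →7  S(S(add(S(add(Z, Z)), mul(add(SSZ, Z), add(SSSZ, Z)))))

Answer: after 7 steps: S(S(add(S(add(Z, Z)), mul(add(SSZ, Z), add(SSSZ, Z)))))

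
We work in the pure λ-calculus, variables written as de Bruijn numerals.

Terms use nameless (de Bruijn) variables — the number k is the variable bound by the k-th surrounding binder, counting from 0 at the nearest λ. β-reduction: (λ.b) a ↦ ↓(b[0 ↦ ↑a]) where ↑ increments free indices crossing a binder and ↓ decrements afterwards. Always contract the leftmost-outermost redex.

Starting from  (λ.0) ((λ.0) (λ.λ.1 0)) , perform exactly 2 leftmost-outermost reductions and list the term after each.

  start: (λ.0) ((λ.0) (λ.λ.1 0))
  →1  (λ.0) (λ.λ.1 0)
  →2  λ.λ.1 0

Answer: after 2 steps: λ.λ.1 0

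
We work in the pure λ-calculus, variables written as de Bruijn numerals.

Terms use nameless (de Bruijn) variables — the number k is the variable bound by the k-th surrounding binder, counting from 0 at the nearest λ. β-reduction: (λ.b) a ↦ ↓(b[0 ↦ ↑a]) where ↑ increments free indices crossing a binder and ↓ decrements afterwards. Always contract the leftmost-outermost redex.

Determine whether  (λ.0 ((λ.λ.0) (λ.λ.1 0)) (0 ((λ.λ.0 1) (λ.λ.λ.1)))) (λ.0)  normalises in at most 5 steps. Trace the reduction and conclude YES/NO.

  start: (λ.0 ((λ.λ.0) (λ.λ.1 0)) (0 ((λ.λ.0 1) (λ.λ.λ.1)))) (λ.0)
  →1  (λ.0) ((λ.λ.0) (λ.λ.1 0)) ((λ.0) ((λ.λ.0 1) (λ.λ.λ.1)))
  →2  (λ.λ.0) (λ.λ.1 0) ((λ.0) ((λ.λ.0 1) (λ.λ.λ.1)))
  →3  (λ.0) ((λ.0) ((λ.λ.0 1) (λ.λ.λ.1)))
  →4  (λ.0) ((λ.λ.0 1) (λ.λ.λ.1))
  →5  (λ.λ.0 1) (λ.λ.λ.1)

Answer: NO — after 5 steps the term is (λ.λ.0 1) (λ.λ.λ.1), not yet normal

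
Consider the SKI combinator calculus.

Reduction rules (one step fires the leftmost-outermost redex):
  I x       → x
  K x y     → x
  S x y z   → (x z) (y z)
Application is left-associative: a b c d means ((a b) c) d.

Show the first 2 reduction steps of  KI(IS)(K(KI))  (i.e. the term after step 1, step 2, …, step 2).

Answer: after 2 steps: K(KI)

Reduction:
  start: KI(IS)(K(KI))
  [1] I(K(KI))
  [2] K(KI)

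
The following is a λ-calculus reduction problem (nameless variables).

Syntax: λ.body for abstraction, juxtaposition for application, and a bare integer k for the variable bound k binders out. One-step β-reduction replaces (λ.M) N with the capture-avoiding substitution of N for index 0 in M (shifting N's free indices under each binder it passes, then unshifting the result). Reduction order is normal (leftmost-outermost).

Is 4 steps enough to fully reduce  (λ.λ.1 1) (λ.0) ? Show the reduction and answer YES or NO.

Answer: YES — reaches normal form λ.λ.0 in 2 ≤ 4 steps

Reduction:
  start: (λ.λ.1 1) (λ.0)
  step 1: λ.(λ.0) (λ.0)
  step 2: λ.λ.0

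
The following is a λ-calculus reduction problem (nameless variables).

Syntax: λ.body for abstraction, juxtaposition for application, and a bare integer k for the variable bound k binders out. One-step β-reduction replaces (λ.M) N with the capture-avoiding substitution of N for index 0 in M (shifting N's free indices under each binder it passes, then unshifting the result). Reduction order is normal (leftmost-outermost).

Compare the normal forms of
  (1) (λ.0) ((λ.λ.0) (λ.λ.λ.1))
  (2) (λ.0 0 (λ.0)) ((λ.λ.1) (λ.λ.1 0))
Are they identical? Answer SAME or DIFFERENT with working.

Term A:
  start: (λ.0) ((λ.λ.0) (λ.λ.λ.1))
  step 1: (λ.λ.0) (λ.λ.λ.1)
  step 2: λ.0

Term B:
  start: (λ.0 0 (λ.0)) ((λ.λ.1) (λ.λ.1 0))
  step 1: (λ.λ.1) (λ.λ.1 0) ((λ.λ.1) (λ.λ.1 0)) (λ.0)
  step 2: (λ.λ.λ.1 0) ((λ.λ.1) (λ.λ.1 0)) (λ.0)
  step 3: (λ.λ.1 0) (λ.0)
  step 4: λ.(λ.0) 0
  step 5: λ.0

Answer: SAME — A ⇓ λ.0, B ⇓ λ.0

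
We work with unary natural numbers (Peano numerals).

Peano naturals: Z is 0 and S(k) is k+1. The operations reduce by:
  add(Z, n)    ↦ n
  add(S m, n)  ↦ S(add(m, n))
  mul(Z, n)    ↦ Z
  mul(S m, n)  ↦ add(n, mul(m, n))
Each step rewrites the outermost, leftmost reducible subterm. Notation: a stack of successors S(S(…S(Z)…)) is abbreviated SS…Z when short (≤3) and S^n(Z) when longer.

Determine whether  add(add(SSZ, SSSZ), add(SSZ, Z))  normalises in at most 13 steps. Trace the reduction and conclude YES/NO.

Answer: YES — reaches normal form S^7(Z) in 12 ≤ 13 steps

Derivation:
  start: add(add(SSZ, SSSZ), add(SSZ, Z))
  [1] add(S(add(SZ, SSSZ)), add(SSZ, Z))
  [2] S(add(add(SZ, SSSZ), add(SSZ, Z)))
  [3] S(add(S(add(Z, SSSZ)), add(SSZ, Z)))
  [4] S(S(add(add(Z, SSSZ), add(SSZ, Z))))
  [5] S(S(add(SSSZ, add(SSZ, Z))))
  [6] S(S(S(add(SSZ, add(SSZ, Z)))))
  [7] S(S(S(S(add(SZ, add(SSZ, Z))))))
  [8] S(S(S(S(S(add(Z, add(SSZ, Z)))))))
  [9] S(S(S(S(S(add(SSZ, Z))))))
  [10] S(S(S(S(S(S(add(SZ, Z)))))))
  [11] S(S(S(S(S(S(S(add(Z, Z))))))))
  [12] S^7(Z)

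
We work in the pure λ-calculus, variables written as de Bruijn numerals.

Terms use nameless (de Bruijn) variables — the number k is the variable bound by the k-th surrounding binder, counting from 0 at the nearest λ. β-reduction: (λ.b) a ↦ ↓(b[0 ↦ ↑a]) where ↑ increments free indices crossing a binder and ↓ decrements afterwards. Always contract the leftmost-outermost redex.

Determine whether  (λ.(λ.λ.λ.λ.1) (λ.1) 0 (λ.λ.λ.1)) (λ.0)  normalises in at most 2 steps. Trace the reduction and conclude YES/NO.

  start: (λ.(λ.λ.λ.λ.1) (λ.1) 0 (λ.λ.λ.1)) (λ.0)
  →1  (λ.λ.λ.λ.1) (λ.λ.0) (λ.0) (λ.λ.λ.1)
  →2  (λ.λ.λ.1) (λ.0) (λ.λ.λ.1)

Answer: NO — after 2 steps the term is (λ.λ.λ.1) (λ.0) (λ.λ.λ.1), not yet normal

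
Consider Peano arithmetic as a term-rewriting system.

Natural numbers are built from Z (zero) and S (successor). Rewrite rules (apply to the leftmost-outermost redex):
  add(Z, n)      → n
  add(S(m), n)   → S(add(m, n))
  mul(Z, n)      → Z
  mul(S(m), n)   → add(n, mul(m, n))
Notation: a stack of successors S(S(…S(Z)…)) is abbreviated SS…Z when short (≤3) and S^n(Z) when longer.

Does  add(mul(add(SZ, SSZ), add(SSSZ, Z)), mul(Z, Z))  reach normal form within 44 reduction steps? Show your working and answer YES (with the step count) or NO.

  start: add(mul(add(SZ, SSZ), add(SSSZ, Z)), mul(Z, Z))
  →1  add(mul(S(add(Z, SSZ)), add(SSSZ, Z)), mul(Z, Z))
  →2  add(add(add(SSSZ, Z), mul(add(Z, SSZ), add(SSSZ, Z))), mul(Z, Z))
  →3  add(add(S(add(SSZ, Z)), mul(add(Z, SSZ), add(SSSZ, Z))), mul(Z, Z))
  →4  add(S(add(add(SSZ, Z), mul(add(Z, SSZ), add(SSSZ, Z)))), mul(Z, Z))
  →5  S(add(add(add(SSZ, Z), mul(add(Z, SSZ), add(SSSZ, Z))), mul(Z, Z)))
  →6  S(add(add(S(add(SZ, Z)), mul(add(Z, SSZ), add(SSSZ, Z))), mul(Z, Z)))
  →7  S(add(S(add(add(SZ, Z), mul(add(Z, SSZ), add(SSSZ, Z)))), mul(Z, Z)))
  →8  S(S(add(add(add(SZ, Z), mul(add(Z, SSZ), add(SSSZ, Z))), mul(Z, Z))))
  →9  S(S(add(add(S(add(Z, Z)), mul(add(Z, SSZ), add(SSSZ, Z))), mul(Z, Z))))
  →10  S(S(add(S(add(add(Z, Z), mul(add(Z, SSZ), add(SSSZ, Z)))), mul(Z, Z))))
  →11  S(S(S(add(add(add(Z, Z), mul(add(Z, SSZ), add(SSSZ, Z))), mul(Z, Z)))))
  →12  S(S(S(add(add(Z, mul(add(Z, SSZ), add(SSSZ, Z))), mul(Z, Z)))))
  →13  S(S(S(add(mul(add(Z, SSZ), add(SSSZ, Z)), mul(Z, Z)))))
  →14  S(S(S(add(mul(SSZ, add(SSSZ, Z)), mul(Z, Z)))))
  →15  S(S(S(add(add(add(SSSZ, Z), mul(SZ, add(SSSZ, Z))), mul(Z, Z)))))
  →16  S(S(S(add(add(S(add(SSZ, Z)), mul(SZ, add(SSSZ, Z))), mul(Z, Z)))))
  →17  S(S(S(add(S(add(add(SSZ, Z), mul(SZ, add(SSSZ, Z)))), mul(Z, Z)))))
  →18  S(S(S(S(add(add(add(SSZ, Z), mul(SZ, add(SSSZ, Z))), mul(Z, Z))))))
  →19  S(S(S(S(add(add(S(add(SZ, Z)), mul(SZ, add(SSSZ, Z))), mul(Z, Z))))))
  →20  S(S(S(S(add(S(add(add(SZ, Z), mul(SZ, add(SSSZ, Z)))), mul(Z, Z))))))
  →21  S(S(S(S(S(add(add(add(SZ, Z), mul(SZ, add(SSSZ, Z))), mul(Z, Z)))))))
  →22  S(S(S(S(S(add(add(S(add(Z, Z)), mul(SZ, add(SSSZ, Z))), mul(Z, Z)))))))
  →23  S(S(S(S(S(add(S(add(add(Z, Z), mul(SZ, add(SSSZ, Z)))), mul(Z, Z)))))))
  →24  S(S(S(S(S(S(add(add(add(Z, Z), mul(SZ, add(SSSZ, Z))), mul(Z, Z))))))))
  →25  S(S(S(S(S(S(add(add(Z, mul(SZ, add(SSSZ, Z))), mul(Z, Z))))))))
  →26  S(S(S(S(S(S(add(mul(SZ, add(SSSZ, Z)), mul(Z, Z))))))))
  →27  S(S(S(S(S(S(add(add(add(SSSZ, Z), mul(Z, add(SSSZ, Z))), mul(Z, Z))))))))
  →28  S(S(S(S(S(S(add(add(S(add(SSZ, Z)), mul(Z, add(SSSZ, Z))), mul(Z, Z))))))))
  →29  S(S(S(S(S(S(add(S(add(add(SSZ, Z), mul(Z, add(SSSZ, Z)))), mul(Z, Z))))))))
  →30  S(S(S(S(S(S(S(add(add(add(SSZ, Z), mul(Z, add(SSSZ, Z))), mul(Z, Z)))))))))
  →31  S(S(S(S(S(S(S(add(add(S(add(SZ, Z)), mul(Z, add(SSSZ, Z))), mul(Z, Z)))))))))
  →32  S(S(S(S(S(S(S(add(S(add(add(SZ, Z), mul(Z, add(SSSZ, Z)))), mul(Z, Z)))))))))
  →33  S(S(S(S(S(S(S(S(add(add(add(SZ, Z), mul(Z, add(SSSZ, Z))), mul(Z, Z))))))))))
  →34  S(S(S(S(S(S(S(S(add(add(S(add(Z, Z)), mul(Z, add(SSSZ, Z))), mul(Z, Z))))))))))
  →35  S(S(S(S(S(S(S(S(add(S(add(add(Z, Z), mul(Z, add(SSSZ, Z)))), mul(Z, Z))))))))))
  →36  S(S(S(S(S(S(S(S(S(add(add(add(Z, Z), mul(Z, add(SSSZ, Z))), mul(Z, Z)))))))))))
  →37  S(S(S(S(S(S(S(S(S(add(add(Z, mul(Z, add(SSSZ, Z))), mul(Z, Z)))))))))))
  →38  S(S(S(S(S(S(S(S(S(add(mul(Z, add(SSSZ, Z)), mul(Z, Z)))))))))))
  →39  S(S(S(S(S(S(S(S(S(add(Z, mul(Z, Z)))))))))))
  →40  S(S(S(S(S(S(S(S(S(mul(Z, Z))))))))))
  →41  S^9(Z)

Answer: YES — reaches normal form S^9(Z) in 41 ≤ 44 steps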